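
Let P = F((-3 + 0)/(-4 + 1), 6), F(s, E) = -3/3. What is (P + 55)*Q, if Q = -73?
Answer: -3942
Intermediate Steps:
F(s, E) = -1 (F(s, E) = -3*⅓ = -1)
P = -1
(P + 55)*Q = (-1 + 55)*(-73) = 54*(-73) = -3942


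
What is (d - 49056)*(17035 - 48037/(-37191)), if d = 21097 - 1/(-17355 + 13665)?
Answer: -424463349580337/891135 ≈ -4.7632e+8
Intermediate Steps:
d = 77847931/3690 (d = 21097 - 1/(-3690) = 21097 - 1*(-1/3690) = 21097 + 1/3690 = 77847931/3690 ≈ 21097.)
(d - 49056)*(17035 - 48037/(-37191)) = (77847931/3690 - 49056)*(17035 - 48037/(-37191)) = -103168709*(17035 - 48037*(-1/37191))/3690 = -103168709*(17035 + 4367/3381)/3690 = -103168709/3690*57599702/3381 = -424463349580337/891135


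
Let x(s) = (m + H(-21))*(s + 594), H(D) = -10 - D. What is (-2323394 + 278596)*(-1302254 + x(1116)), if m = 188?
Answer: 1967022063272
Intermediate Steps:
x(s) = 118206 + 199*s (x(s) = (188 + (-10 - 1*(-21)))*(s + 594) = (188 + (-10 + 21))*(594 + s) = (188 + 11)*(594 + s) = 199*(594 + s) = 118206 + 199*s)
(-2323394 + 278596)*(-1302254 + x(1116)) = (-2323394 + 278596)*(-1302254 + (118206 + 199*1116)) = -2044798*(-1302254 + (118206 + 222084)) = -2044798*(-1302254 + 340290) = -2044798*(-961964) = 1967022063272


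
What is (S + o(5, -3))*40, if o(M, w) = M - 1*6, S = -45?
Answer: -1840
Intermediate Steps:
o(M, w) = -6 + M (o(M, w) = M - 6 = -6 + M)
(S + o(5, -3))*40 = (-45 + (-6 + 5))*40 = (-45 - 1)*40 = -46*40 = -1840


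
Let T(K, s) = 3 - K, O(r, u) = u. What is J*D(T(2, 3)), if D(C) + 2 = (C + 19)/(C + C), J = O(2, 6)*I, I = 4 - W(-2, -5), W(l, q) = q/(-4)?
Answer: 132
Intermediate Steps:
W(l, q) = -q/4 (W(l, q) = q*(-¼) = -q/4)
I = 11/4 (I = 4 - (-1)*(-5)/4 = 4 - 1*5/4 = 4 - 5/4 = 11/4 ≈ 2.7500)
J = 33/2 (J = 6*(11/4) = 33/2 ≈ 16.500)
D(C) = -2 + (19 + C)/(2*C) (D(C) = -2 + (C + 19)/(C + C) = -2 + (19 + C)/((2*C)) = -2 + (19 + C)*(1/(2*C)) = -2 + (19 + C)/(2*C))
J*D(T(2, 3)) = 33*((19 - 3*(3 - 1*2))/(2*(3 - 1*2)))/2 = 33*((19 - 3*(3 - 2))/(2*(3 - 2)))/2 = 33*((½)*(19 - 3*1)/1)/2 = 33*((½)*1*(19 - 3))/2 = 33*((½)*1*16)/2 = (33/2)*8 = 132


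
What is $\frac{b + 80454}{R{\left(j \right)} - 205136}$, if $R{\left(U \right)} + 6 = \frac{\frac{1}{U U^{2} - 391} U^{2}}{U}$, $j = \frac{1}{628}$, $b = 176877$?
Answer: $- \frac{24919986131771661}{19865992807494586} \approx -1.2544$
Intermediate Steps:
$j = \frac{1}{628} \approx 0.0015924$
$R{\left(U \right)} = -6 + \frac{U}{-391 + U^{3}}$ ($R{\left(U \right)} = -6 + \frac{\frac{1}{U U^{2} - 391} U^{2}}{U} = -6 + \frac{\frac{1}{U^{3} - 391} U^{2}}{U} = -6 + \frac{\frac{1}{-391 + U^{3}} U^{2}}{U} = -6 + \frac{U^{2} \frac{1}{-391 + U^{3}}}{U} = -6 + \frac{U}{-391 + U^{3}}$)
$\frac{b + 80454}{R{\left(j \right)} - 205136} = \frac{176877 + 80454}{\frac{2346 + \frac{1}{628} - \frac{6}{247673152}}{-391 + \left(\frac{1}{628}\right)^{3}} - 205136} = \frac{257331}{\frac{2346 + \frac{1}{628} - \frac{3}{123836576}}{-391 + \frac{1}{247673152}} - 205136} = \frac{257331}{\frac{2346 + \frac{1}{628} - \frac{3}{123836576}}{- \frac{96840202431}{247673152}} - 205136} = \frac{257331}{\left(- \frac{247673152}{96840202431}\right) \frac{290520804485}{123836576} - 205136} = \frac{257331}{- \frac{581041608970}{96840202431} - 205136} = \frac{257331}{- \frac{19865992807494586}{96840202431}} = 257331 \left(- \frac{96840202431}{19865992807494586}\right) = - \frac{24919986131771661}{19865992807494586}$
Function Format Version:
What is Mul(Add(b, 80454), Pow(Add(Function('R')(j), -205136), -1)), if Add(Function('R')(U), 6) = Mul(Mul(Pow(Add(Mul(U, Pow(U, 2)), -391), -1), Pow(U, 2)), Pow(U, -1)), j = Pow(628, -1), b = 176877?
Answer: Rational(-24919986131771661, 19865992807494586) ≈ -1.2544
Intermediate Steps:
j = Rational(1, 628) ≈ 0.0015924
Function('R')(U) = Add(-6, Mul(U, Pow(Add(-391, Pow(U, 3)), -1))) (Function('R')(U) = Add(-6, Mul(Mul(Pow(Add(Mul(U, Pow(U, 2)), -391), -1), Pow(U, 2)), Pow(U, -1))) = Add(-6, Mul(Mul(Pow(Add(Pow(U, 3), -391), -1), Pow(U, 2)), Pow(U, -1))) = Add(-6, Mul(Mul(Pow(Add(-391, Pow(U, 3)), -1), Pow(U, 2)), Pow(U, -1))) = Add(-6, Mul(Mul(Pow(U, 2), Pow(Add(-391, Pow(U, 3)), -1)), Pow(U, -1))) = Add(-6, Mul(U, Pow(Add(-391, Pow(U, 3)), -1))))
Mul(Add(b, 80454), Pow(Add(Function('R')(j), -205136), -1)) = Mul(Add(176877, 80454), Pow(Add(Mul(Pow(Add(-391, Pow(Rational(1, 628), 3)), -1), Add(2346, Rational(1, 628), Mul(-6, Pow(Rational(1, 628), 3)))), -205136), -1)) = Mul(257331, Pow(Add(Mul(Pow(Add(-391, Rational(1, 247673152)), -1), Add(2346, Rational(1, 628), Mul(-6, Rational(1, 247673152)))), -205136), -1)) = Mul(257331, Pow(Add(Mul(Pow(Rational(-96840202431, 247673152), -1), Add(2346, Rational(1, 628), Rational(-3, 123836576))), -205136), -1)) = Mul(257331, Pow(Add(Mul(Rational(-247673152, 96840202431), Rational(290520804485, 123836576)), -205136), -1)) = Mul(257331, Pow(Add(Rational(-581041608970, 96840202431), -205136), -1)) = Mul(257331, Pow(Rational(-19865992807494586, 96840202431), -1)) = Mul(257331, Rational(-96840202431, 19865992807494586)) = Rational(-24919986131771661, 19865992807494586)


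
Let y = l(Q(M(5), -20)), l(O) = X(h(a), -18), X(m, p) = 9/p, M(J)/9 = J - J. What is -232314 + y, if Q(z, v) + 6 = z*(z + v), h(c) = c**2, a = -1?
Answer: -464629/2 ≈ -2.3231e+5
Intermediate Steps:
M(J) = 0 (M(J) = 9*(J - J) = 9*0 = 0)
Q(z, v) = -6 + z*(v + z) (Q(z, v) = -6 + z*(z + v) = -6 + z*(v + z))
l(O) = -1/2 (l(O) = 9/(-18) = 9*(-1/18) = -1/2)
y = -1/2 ≈ -0.50000
-232314 + y = -232314 - 1/2 = -464629/2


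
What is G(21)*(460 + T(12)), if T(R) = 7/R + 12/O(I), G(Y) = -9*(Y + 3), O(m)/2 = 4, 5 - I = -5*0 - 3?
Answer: -99810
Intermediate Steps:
I = 8 (I = 5 - (-5*0 - 3) = 5 - (0 - 3) = 5 - 1*(-3) = 5 + 3 = 8)
O(m) = 8 (O(m) = 2*4 = 8)
G(Y) = -27 - 9*Y (G(Y) = -9*(3 + Y) = -27 - 9*Y)
T(R) = 3/2 + 7/R (T(R) = 7/R + 12/8 = 7/R + 12*(1/8) = 7/R + 3/2 = 3/2 + 7/R)
G(21)*(460 + T(12)) = (-27 - 9*21)*(460 + (3/2 + 7/12)) = (-27 - 189)*(460 + (3/2 + 7*(1/12))) = -216*(460 + (3/2 + 7/12)) = -216*(460 + 25/12) = -216*5545/12 = -99810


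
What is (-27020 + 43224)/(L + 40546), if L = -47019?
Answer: -16204/6473 ≈ -2.5033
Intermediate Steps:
(-27020 + 43224)/(L + 40546) = (-27020 + 43224)/(-47019 + 40546) = 16204/(-6473) = 16204*(-1/6473) = -16204/6473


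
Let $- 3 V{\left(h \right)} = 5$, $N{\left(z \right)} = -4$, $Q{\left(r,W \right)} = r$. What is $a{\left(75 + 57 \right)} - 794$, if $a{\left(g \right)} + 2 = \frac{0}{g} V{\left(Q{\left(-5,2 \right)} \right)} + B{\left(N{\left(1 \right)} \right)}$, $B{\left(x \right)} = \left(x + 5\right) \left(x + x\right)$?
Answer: $-804$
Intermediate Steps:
$B{\left(x \right)} = 2 x \left(5 + x\right)$ ($B{\left(x \right)} = \left(5 + x\right) 2 x = 2 x \left(5 + x\right)$)
$V{\left(h \right)} = - \frac{5}{3}$ ($V{\left(h \right)} = \left(- \frac{1}{3}\right) 5 = - \frac{5}{3}$)
$a{\left(g \right)} = -10$ ($a{\left(g \right)} = -2 + \left(\frac{0}{g} \left(- \frac{5}{3}\right) + 2 \left(-4\right) \left(5 - 4\right)\right) = -2 + \left(0 \left(- \frac{5}{3}\right) + 2 \left(-4\right) 1\right) = -2 + \left(0 - 8\right) = -2 - 8 = -10$)
$a{\left(75 + 57 \right)} - 794 = -10 - 794 = -804$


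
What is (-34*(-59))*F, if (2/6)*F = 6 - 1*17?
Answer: -66198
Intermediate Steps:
F = -33 (F = 3*(6 - 1*17) = 3*(6 - 17) = 3*(-11) = -33)
(-34*(-59))*F = -34*(-59)*(-33) = 2006*(-33) = -66198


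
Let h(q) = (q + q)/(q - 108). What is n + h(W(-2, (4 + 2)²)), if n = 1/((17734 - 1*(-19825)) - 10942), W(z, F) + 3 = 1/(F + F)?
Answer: 11453301/212696447 ≈ 0.053848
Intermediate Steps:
W(z, F) = -3 + 1/(2*F) (W(z, F) = -3 + 1/(F + F) = -3 + 1/(2*F))
h(q) = 2*q/(-108 + q) (h(q) = (2*q)/(-108 + q) = 2*q/(-108 + q))
n = 1/26617 (n = 1/((17734 + 19825) - 10942) = 1/(37559 - 10942) = 1/26617 ≈ 3.7570e-5)
n + h(W(-2, (4 + 2)²)) = 1/26617 + 2*(-3 + 1/(2*((4 + 2)²)))/(-108 + (-3 + 1/(2*((4 + 2)²)))) = 1/26617 + 2*(-3 + 1/(2*(6²)))/(-108 + (-3 + 1/(2*(6²)))) = 1/26617 + 2*(-3 + (½)/36)/(-108 + (-3 + (½)/36)) = 1/26617 + 2*(-3 + (½)*(1/36))/(-108 + (-3 + (½)*(1/36))) = 1/26617 + 2*(-3 + 1/72)/(-108 + (-3 + 1/72)) = 1/26617 + 2*(-215/72)/(-108 - 215/72) = 1/26617 + 2*(-215/72)/(-7991/72) = 1/26617 + 2*(-215/72)*(-72/7991) = 1/26617 + 430/7991 = 11453301/212696447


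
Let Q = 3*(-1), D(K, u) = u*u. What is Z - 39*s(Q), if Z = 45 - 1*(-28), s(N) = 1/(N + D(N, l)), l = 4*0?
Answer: 86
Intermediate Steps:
l = 0
D(K, u) = u²
Q = -3
s(N) = 1/N (s(N) = 1/(N + 0²) = 1/(N + 0) = 1/N)
Z = 73 (Z = 45 + 28 = 73)
Z - 39*s(Q) = 73 - 39/(-3) = 73 - 39*(-⅓) = 73 + 13 = 86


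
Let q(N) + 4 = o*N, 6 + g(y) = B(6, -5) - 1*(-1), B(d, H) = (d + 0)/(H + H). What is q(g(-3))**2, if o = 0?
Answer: 16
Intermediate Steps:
B(d, H) = d/(2*H) (B(d, H) = d/((2*H)) = d*(1/(2*H)) = d/(2*H))
g(y) = -28/5 (g(y) = -6 + ((1/2)*6/(-5) - 1*(-1)) = -6 + ((1/2)*6*(-1/5) + 1) = -6 + (-3/5 + 1) = -6 + 2/5 = -28/5)
q(N) = -4 (q(N) = -4 + 0*N = -4 + 0 = -4)
q(g(-3))**2 = (-4)**2 = 16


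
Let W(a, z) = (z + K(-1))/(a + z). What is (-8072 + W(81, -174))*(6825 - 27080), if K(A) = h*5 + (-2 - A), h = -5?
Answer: 15201296480/93 ≈ 1.6345e+8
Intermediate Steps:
K(A) = -27 - A (K(A) = -5*5 + (-2 - A) = -25 + (-2 - A) = -27 - A)
W(a, z) = (-26 + z)/(a + z) (W(a, z) = (z + (-27 - 1*(-1)))/(a + z) = (z + (-27 + 1))/(a + z) = (z - 26)/(a + z) = (-26 + z)/(a + z))
(-8072 + W(81, -174))*(6825 - 27080) = (-8072 + (-26 - 174)/(81 - 174))*(6825 - 27080) = (-8072 - 200/(-93))*(-20255) = (-8072 - 1/93*(-200))*(-20255) = (-8072 + 200/93)*(-20255) = -750496/93*(-20255) = 15201296480/93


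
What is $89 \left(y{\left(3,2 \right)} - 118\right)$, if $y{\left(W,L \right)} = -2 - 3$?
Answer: $-10947$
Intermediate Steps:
$y{\left(W,L \right)} = -5$
$89 \left(y{\left(3,2 \right)} - 118\right) = 89 \left(-5 - 118\right) = 89 \left(-123\right) = -10947$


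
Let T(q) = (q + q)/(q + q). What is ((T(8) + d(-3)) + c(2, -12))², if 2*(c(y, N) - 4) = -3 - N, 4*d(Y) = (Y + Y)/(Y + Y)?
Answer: 1521/16 ≈ 95.063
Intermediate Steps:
T(q) = 1 (T(q) = (2*q)/((2*q)) = (2*q)*(1/(2*q)) = 1)
d(Y) = ¼ (d(Y) = ((Y + Y)/(Y + Y))/4 = ((2*Y)/((2*Y)))/4 = ((2*Y)*(1/(2*Y)))/4 = (¼)*1 = ¼)
c(y, N) = 5/2 - N/2 (c(y, N) = 4 + (-3 - N)/2 = 4 + (-3/2 - N/2) = 5/2 - N/2)
((T(8) + d(-3)) + c(2, -12))² = ((1 + ¼) + (5/2 - ½*(-12)))² = (5/4 + (5/2 + 6))² = (5/4 + 17/2)² = (39/4)² = 1521/16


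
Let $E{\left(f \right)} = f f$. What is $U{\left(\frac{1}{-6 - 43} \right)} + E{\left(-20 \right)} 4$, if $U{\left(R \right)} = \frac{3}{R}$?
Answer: $1453$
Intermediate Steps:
$E{\left(f \right)} = f^{2}$
$U{\left(\frac{1}{-6 - 43} \right)} + E{\left(-20 \right)} 4 = \frac{3}{\frac{1}{-6 - 43}} + \left(-20\right)^{2} \cdot 4 = \frac{3}{\frac{1}{-49}} + 400 \cdot 4 = \frac{3}{- \frac{1}{49}} + 1600 = 3 \left(-49\right) + 1600 = -147 + 1600 = 1453$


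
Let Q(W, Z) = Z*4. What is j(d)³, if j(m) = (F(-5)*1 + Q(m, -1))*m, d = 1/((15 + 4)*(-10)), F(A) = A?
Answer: 729/6859000 ≈ 0.00010628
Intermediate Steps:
Q(W, Z) = 4*Z
d = -1/190 (d = -⅒/19 = (1/19)*(-⅒) = -1/190 ≈ -0.0052632)
j(m) = -9*m (j(m) = (-5*1 + 4*(-1))*m = (-5 - 4)*m = -9*m)
j(d)³ = (-9*(-1/190))³ = (9/190)³ = 729/6859000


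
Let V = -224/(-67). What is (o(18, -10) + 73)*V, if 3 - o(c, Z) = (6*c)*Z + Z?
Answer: 261184/67 ≈ 3898.3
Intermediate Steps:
o(c, Z) = 3 - Z - 6*Z*c (o(c, Z) = 3 - ((6*c)*Z + Z) = 3 - (6*Z*c + Z) = 3 - (Z + 6*Z*c) = 3 + (-Z - 6*Z*c) = 3 - Z - 6*Z*c)
V = 224/67 (V = -224*(-1/67) = 224/67 ≈ 3.3433)
(o(18, -10) + 73)*V = ((3 - 1*(-10) - 6*(-10)*18) + 73)*(224/67) = ((3 + 10 + 1080) + 73)*(224/67) = (1093 + 73)*(224/67) = 1166*(224/67) = 261184/67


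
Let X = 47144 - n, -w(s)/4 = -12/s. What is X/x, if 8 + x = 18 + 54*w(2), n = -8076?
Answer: 27610/653 ≈ 42.282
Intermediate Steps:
w(s) = 48/s (w(s) = -(-48)/s = 48/s)
x = 1306 (x = -8 + (18 + 54*(48/2)) = -8 + (18 + 54*(48*(½))) = -8 + (18 + 54*24) = -8 + (18 + 1296) = -8 + 1314 = 1306)
X = 55220 (X = 47144 - 1*(-8076) = 47144 + 8076 = 55220)
X/x = 55220/1306 = 55220*(1/1306) = 27610/653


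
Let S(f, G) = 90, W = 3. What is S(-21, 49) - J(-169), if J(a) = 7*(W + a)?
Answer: 1252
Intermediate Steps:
J(a) = 21 + 7*a (J(a) = 7*(3 + a) = 21 + 7*a)
S(-21, 49) - J(-169) = 90 - (21 + 7*(-169)) = 90 - (21 - 1183) = 90 - 1*(-1162) = 90 + 1162 = 1252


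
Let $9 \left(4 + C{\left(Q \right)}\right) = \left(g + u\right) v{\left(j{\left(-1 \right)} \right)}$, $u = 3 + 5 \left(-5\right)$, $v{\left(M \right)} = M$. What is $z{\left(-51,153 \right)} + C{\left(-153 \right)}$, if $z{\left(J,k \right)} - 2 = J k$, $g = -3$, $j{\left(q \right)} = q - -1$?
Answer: $-7805$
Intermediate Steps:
$j{\left(q \right)} = 1 + q$ ($j{\left(q \right)} = q + 1 = 1 + q$)
$z{\left(J,k \right)} = 2 + J k$
$u = -22$ ($u = 3 - 25 = -22$)
$C{\left(Q \right)} = -4$ ($C{\left(Q \right)} = -4 + \frac{\left(-3 - 22\right) \left(1 - 1\right)}{9} = -4 + \frac{\left(-25\right) 0}{9} = -4 + \frac{1}{9} \cdot 0 = -4 + 0 = -4$)
$z{\left(-51,153 \right)} + C{\left(-153 \right)} = \left(2 - 7803\right) - 4 = -7801 - 4 = -7805$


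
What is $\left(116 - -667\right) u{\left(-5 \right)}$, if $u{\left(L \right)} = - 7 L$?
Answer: $27405$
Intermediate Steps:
$\left(116 - -667\right) u{\left(-5 \right)} = \left(116 - -667\right) \left(\left(-7\right) \left(-5\right)\right) = \left(116 + 667\right) 35 = 783 \cdot 35 = 27405$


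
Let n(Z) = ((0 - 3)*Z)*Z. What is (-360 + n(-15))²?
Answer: 1071225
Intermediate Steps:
n(Z) = -3*Z² (n(Z) = (-3*Z)*Z = -3*Z²)
(-360 + n(-15))² = (-360 - 3*(-15)²)² = (-360 - 3*225)² = (-360 - 675)² = (-1035)² = 1071225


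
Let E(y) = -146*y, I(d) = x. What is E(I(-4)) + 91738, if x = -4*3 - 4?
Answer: 94074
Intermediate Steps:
x = -16 (x = -12 - 4 = -16)
I(d) = -16
E(I(-4)) + 91738 = -146*(-16) + 91738 = 2336 + 91738 = 94074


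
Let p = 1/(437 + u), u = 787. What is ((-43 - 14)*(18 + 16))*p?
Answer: -19/12 ≈ -1.5833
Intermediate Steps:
p = 1/1224 (p = 1/(437 + 787) = 1/1224 ≈ 0.00081699)
((-43 - 14)*(18 + 16))*p = ((-43 - 14)*(18 + 16))*(1/1224) = -57*34*(1/1224) = -1938*1/1224 = -19/12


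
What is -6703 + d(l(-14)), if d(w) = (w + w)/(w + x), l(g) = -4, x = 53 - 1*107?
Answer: -194383/29 ≈ -6702.9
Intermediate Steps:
x = -54 (x = 53 - 107 = -54)
d(w) = 2*w/(-54 + w) (d(w) = (w + w)/(w - 54) = (2*w)/(-54 + w) = 2*w/(-54 + w))
-6703 + d(l(-14)) = -6703 + 2*(-4)/(-54 - 4) = -6703 + 2*(-4)/(-58) = -6703 + 2*(-4)*(-1/58) = -6703 + 4/29 = -194383/29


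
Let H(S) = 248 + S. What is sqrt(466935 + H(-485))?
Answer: sqrt(466698) ≈ 683.15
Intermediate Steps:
sqrt(466935 + H(-485)) = sqrt(466935 + (248 - 485)) = sqrt(466935 - 237) = sqrt(466698)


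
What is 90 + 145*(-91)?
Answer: -13105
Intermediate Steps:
90 + 145*(-91) = 90 - 13195 = -13105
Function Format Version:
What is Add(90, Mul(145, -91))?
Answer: -13105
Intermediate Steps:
Add(90, Mul(145, -91)) = Add(90, -13195) = -13105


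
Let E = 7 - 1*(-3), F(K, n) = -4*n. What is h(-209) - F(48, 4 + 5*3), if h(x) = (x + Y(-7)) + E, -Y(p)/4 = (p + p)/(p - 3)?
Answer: -643/5 ≈ -128.60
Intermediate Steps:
Y(p) = -8*p/(-3 + p) (Y(p) = -4*(p + p)/(p - 3) = -4*2*p/(-3 + p) = -8*p/(-3 + p))
E = 10 (E = 7 + 3 = 10)
h(x) = 22/5 + x (h(x) = (x - 8*(-7)/(-3 - 7)) + 10 = (x - 8*(-7)/(-10)) + 10 = (x - 8*(-7)*(-⅒)) + 10 = (x - 28/5) + 10 = (-28/5 + x) + 10 = 22/5 + x)
h(-209) - F(48, 4 + 5*3) = (22/5 - 209) - (-4)*(4 + 5*3) = -1023/5 - (-4)*(4 + 15) = -1023/5 - (-4)*19 = -1023/5 - 1*(-76) = -1023/5 + 76 = -643/5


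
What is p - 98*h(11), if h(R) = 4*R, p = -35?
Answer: -4347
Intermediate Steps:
p - 98*h(11) = -35 - 392*11 = -35 - 98*44 = -35 - 4312 = -4347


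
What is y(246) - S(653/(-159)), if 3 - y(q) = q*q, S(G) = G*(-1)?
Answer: -9622220/159 ≈ -60517.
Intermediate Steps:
S(G) = -G
y(q) = 3 - q² (y(q) = 3 - q*q = 3 - q²)
y(246) - S(653/(-159)) = (3 - 1*246²) - (-1)*653/(-159) = (3 - 1*60516) - (-1)*653*(-1/159) = (3 - 60516) - (-1)*(-653)/159 = -60513 - 1*653/159 = -60513 - 653/159 = -9622220/159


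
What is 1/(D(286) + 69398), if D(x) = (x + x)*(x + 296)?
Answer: 1/402302 ≈ 2.4857e-6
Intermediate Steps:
D(x) = 2*x*(296 + x) (D(x) = (2*x)*(296 + x) = 2*x*(296 + x))
1/(D(286) + 69398) = 1/(2*286*(296 + 286) + 69398) = 1/(2*286*582 + 69398) = 1/(332904 + 69398) = 1/402302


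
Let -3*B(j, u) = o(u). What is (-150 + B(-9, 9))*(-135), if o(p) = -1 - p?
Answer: 19800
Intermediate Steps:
B(j, u) = 1/3 + u/3 (B(j, u) = -(-1 - u)/3 = 1/3 + u/3)
(-150 + B(-9, 9))*(-135) = (-150 + (1/3 + (1/3)*9))*(-135) = (-150 + (1/3 + 3))*(-135) = (-150 + 10/3)*(-135) = -440/3*(-135) = 19800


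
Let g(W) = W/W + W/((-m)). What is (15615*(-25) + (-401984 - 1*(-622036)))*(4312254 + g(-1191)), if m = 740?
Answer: -543512597044793/740 ≈ -7.3448e+11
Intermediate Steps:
g(W) = 1 - W/740 (g(W) = W/W + W/((-1*740)) = 1 + W/(-740) = 1 + W*(-1/740) = 1 - W/740)
(15615*(-25) + (-401984 - 1*(-622036)))*(4312254 + g(-1191)) = (15615*(-25) + (-401984 - 1*(-622036)))*(4312254 + (1 - 1/740*(-1191))) = (-390375 + (-401984 + 622036))*(4312254 + (1 + 1191/740)) = (-390375 + 220052)*(4312254 + 1931/740) = -170323*3191069891/740 = -543512597044793/740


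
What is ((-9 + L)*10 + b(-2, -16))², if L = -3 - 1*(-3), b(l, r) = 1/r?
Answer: 2076481/256 ≈ 8111.3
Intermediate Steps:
L = 0 (L = -3 + 3 = 0)
((-9 + L)*10 + b(-2, -16))² = ((-9 + 0)*10 + 1/(-16))² = (-9*10 - 1/16)² = (-90 - 1/16)² = (-1441/16)² = 2076481/256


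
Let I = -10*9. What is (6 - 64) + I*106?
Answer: -9598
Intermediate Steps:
I = -90
(6 - 64) + I*106 = (6 - 64) - 90*106 = -58 - 9540 = -9598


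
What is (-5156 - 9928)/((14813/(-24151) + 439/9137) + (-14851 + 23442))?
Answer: -3328551390708/1895631354925 ≈ -1.7559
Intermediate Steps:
(-5156 - 9928)/((14813/(-24151) + 439/9137) + (-14851 + 23442)) = -15084/((14813*(-1/24151) + 439*(1/9137)) + 8591) = -15084/((-14813/24151 + 439/9137) + 8591) = -15084/(-124744092/220667687 + 8591) = -15084/1895631354925/220667687 = -15084*220667687/1895631354925 = -3328551390708/1895631354925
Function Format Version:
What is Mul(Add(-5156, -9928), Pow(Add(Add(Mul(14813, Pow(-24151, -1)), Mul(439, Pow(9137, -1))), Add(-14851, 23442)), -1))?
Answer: Rational(-3328551390708, 1895631354925) ≈ -1.7559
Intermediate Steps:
Mul(Add(-5156, -9928), Pow(Add(Add(Mul(14813, Pow(-24151, -1)), Mul(439, Pow(9137, -1))), Add(-14851, 23442)), -1)) = Mul(-15084, Pow(Add(Add(Mul(14813, Rational(-1, 24151)), Mul(439, Rational(1, 9137))), 8591), -1)) = Mul(-15084, Pow(Add(Add(Rational(-14813, 24151), Rational(439, 9137)), 8591), -1)) = Mul(-15084, Pow(Add(Rational(-124744092, 220667687), 8591), -1)) = Mul(-15084, Pow(Rational(1895631354925, 220667687), -1)) = Mul(-15084, Rational(220667687, 1895631354925)) = Rational(-3328551390708, 1895631354925)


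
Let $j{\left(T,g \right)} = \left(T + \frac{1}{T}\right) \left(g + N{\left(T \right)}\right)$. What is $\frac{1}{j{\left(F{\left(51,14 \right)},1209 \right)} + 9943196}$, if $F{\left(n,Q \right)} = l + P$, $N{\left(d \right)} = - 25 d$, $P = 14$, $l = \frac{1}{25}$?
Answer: $\frac{225}{2239943272} \approx 1.0045 \cdot 10^{-7}$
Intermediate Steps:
$l = \frac{1}{25} \approx 0.04$
$F{\left(n,Q \right)} = \frac{351}{25}$ ($F{\left(n,Q \right)} = \frac{1}{25} + 14 = \frac{351}{25}$)
$j{\left(T,g \right)} = \left(T + \frac{1}{T}\right) \left(g - 25 T\right)$
$\frac{1}{j{\left(F{\left(51,14 \right)},1209 \right)} + 9943196} = \frac{1}{\left(-25 - 25 \left(\frac{351}{25}\right)^{2} + \frac{351}{25} \cdot 1209 + \frac{1209}{\frac{351}{25}}\right) + 9943196} = \frac{1}{\left(-25 - \frac{123201}{25} + \frac{424359}{25} + 1209 \cdot \frac{25}{351}\right) + 9943196} = \frac{1}{\left(-25 - \frac{123201}{25} + \frac{424359}{25} + \frac{775}{9}\right) + 9943196} = \frac{1}{\frac{2724172}{225} + 9943196} = \frac{1}{\frac{2239943272}{225}} = \frac{225}{2239943272}$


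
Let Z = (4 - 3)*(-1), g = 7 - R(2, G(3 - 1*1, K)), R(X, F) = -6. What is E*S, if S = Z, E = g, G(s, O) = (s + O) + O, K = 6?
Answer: -13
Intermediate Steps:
G(s, O) = s + 2*O (G(s, O) = (O + s) + O = s + 2*O)
g = 13 (g = 7 - 1*(-6) = 7 + 6 = 13)
Z = -1 (Z = 1*(-1) = -1)
E = 13
S = -1
E*S = 13*(-1) = -13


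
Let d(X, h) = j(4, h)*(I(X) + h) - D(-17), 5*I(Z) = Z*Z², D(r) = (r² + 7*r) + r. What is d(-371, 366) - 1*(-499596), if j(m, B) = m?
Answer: -201754709/5 ≈ -4.0351e+7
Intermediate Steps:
D(r) = r² + 8*r
I(Z) = Z³/5 (I(Z) = (Z*Z²)/5 = Z³/5)
d(X, h) = -153 + 4*h + 4*X³/5 (d(X, h) = 4*(X³/5 + h) - (-17)*(8 - 17) = 4*(h + X³/5) - (-17)*(-9) = (4*h + 4*X³/5) - 1*153 = (4*h + 4*X³/5) - 153 = -153 + 4*h + 4*X³/5)
d(-371, 366) - 1*(-499596) = (-153 + 4*366 + (⅘)*(-371)³) - 1*(-499596) = (-153 + 1464 + (⅘)*(-51064811)) + 499596 = (-153 + 1464 - 204259244/5) + 499596 = -204252689/5 + 499596 = -201754709/5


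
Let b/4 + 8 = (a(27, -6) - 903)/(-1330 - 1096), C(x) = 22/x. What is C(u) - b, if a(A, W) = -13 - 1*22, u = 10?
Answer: 198043/6065 ≈ 32.653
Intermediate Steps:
a(A, W) = -35 (a(A, W) = -13 - 22 = -35)
b = -36940/1213 (b = -32 + 4*((-35 - 903)/(-1330 - 1096)) = -32 + 4*(-938/(-2426)) = -32 + 4*(-938*(-1/2426)) = -32 + 4*(469/1213) = -32 + 1876/1213 = -36940/1213 ≈ -30.453)
C(u) - b = 22/10 - 1*(-36940/1213) = 22*(1/10) + 36940/1213 = 11/5 + 36940/1213 = 198043/6065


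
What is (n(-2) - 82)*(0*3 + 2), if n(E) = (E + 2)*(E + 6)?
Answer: -164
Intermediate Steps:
n(E) = (2 + E)*(6 + E)
(n(-2) - 82)*(0*3 + 2) = ((12 + (-2)² + 8*(-2)) - 82)*(0*3 + 2) = ((12 + 4 - 16) - 82)*(0 + 2) = (0 - 82)*2 = -82*2 = -164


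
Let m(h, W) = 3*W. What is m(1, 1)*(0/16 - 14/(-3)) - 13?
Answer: 1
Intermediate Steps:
m(1, 1)*(0/16 - 14/(-3)) - 13 = (3*1)*(0/16 - 14/(-3)) - 13 = 3*(0*(1/16) - 14*(-⅓)) - 13 = 3*(0 + 14/3) - 13 = 3*(14/3) - 13 = 14 - 13 = 1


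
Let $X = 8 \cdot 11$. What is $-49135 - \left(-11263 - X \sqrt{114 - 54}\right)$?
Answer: $-37872 + 176 \sqrt{15} \approx -37190.0$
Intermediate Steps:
$X = 88$
$-49135 - \left(-11263 - X \sqrt{114 - 54}\right) = -49135 - \left(-11263 - 88 \sqrt{114 - 54}\right) = -49135 - \left(-11263 - 88 \sqrt{60}\right) = -49135 - \left(-11263 - 88 \cdot 2 \sqrt{15}\right) = -49135 - \left(-11263 - 176 \sqrt{15}\right) = -49135 + \left(11263 + 176 \sqrt{15}\right) = -37872 + 176 \sqrt{15}$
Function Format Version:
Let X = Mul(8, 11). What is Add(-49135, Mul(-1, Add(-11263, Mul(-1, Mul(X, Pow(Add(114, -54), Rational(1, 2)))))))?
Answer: Add(-37872, Mul(176, Pow(15, Rational(1, 2)))) ≈ -37190.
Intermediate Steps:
X = 88
Add(-49135, Mul(-1, Add(-11263, Mul(-1, Mul(X, Pow(Add(114, -54), Rational(1, 2))))))) = Add(-49135, Mul(-1, Add(-11263, Mul(-1, Mul(88, Pow(Add(114, -54), Rational(1, 2))))))) = Add(-49135, Mul(-1, Add(-11263, Mul(-1, Mul(88, Pow(60, Rational(1, 2))))))) = Add(-49135, Mul(-1, Add(-11263, Mul(-1, Mul(88, Mul(2, Pow(15, Rational(1, 2)))))))) = Add(-49135, Mul(-1, Add(-11263, Mul(-1, Mul(176, Pow(15, Rational(1, 2))))))) = Add(-49135, Mul(-1, Add(-11263, Mul(-176, Pow(15, Rational(1, 2)))))) = Add(-49135, Add(11263, Mul(176, Pow(15, Rational(1, 2))))) = Add(-37872, Mul(176, Pow(15, Rational(1, 2))))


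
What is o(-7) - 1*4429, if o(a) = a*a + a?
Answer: -4387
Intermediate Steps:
o(a) = a + a**2 (o(a) = a**2 + a = a + a**2)
o(-7) - 1*4429 = -7*(1 - 7) - 1*4429 = -7*(-6) - 4429 = 42 - 4429 = -4387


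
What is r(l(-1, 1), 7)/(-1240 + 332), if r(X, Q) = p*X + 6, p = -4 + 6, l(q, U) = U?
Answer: -2/227 ≈ -0.0088106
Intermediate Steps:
p = 2
r(X, Q) = 6 + 2*X (r(X, Q) = 2*X + 6 = 6 + 2*X)
r(l(-1, 1), 7)/(-1240 + 332) = (6 + 2*1)/(-1240 + 332) = (6 + 2)/(-908) = -1/908*8 = -2/227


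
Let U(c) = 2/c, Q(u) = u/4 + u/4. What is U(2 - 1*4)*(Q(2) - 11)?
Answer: 10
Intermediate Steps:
Q(u) = u/2 (Q(u) = u*(1/4) + u*(1/4) = u/4 + u/4 = u/2)
U(2 - 1*4)*(Q(2) - 11) = (2/(2 - 1*4))*((1/2)*2 - 11) = (2/(2 - 4))*(1 - 11) = (2/(-2))*(-10) = (2*(-1/2))*(-10) = -1*(-10) = 10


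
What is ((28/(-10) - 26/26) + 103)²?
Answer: 246016/25 ≈ 9840.6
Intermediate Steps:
((28/(-10) - 26/26) + 103)² = ((28*(-⅒) - 26*1/26) + 103)² = ((-14/5 - 1) + 103)² = (-19/5 + 103)² = (496/5)² = 246016/25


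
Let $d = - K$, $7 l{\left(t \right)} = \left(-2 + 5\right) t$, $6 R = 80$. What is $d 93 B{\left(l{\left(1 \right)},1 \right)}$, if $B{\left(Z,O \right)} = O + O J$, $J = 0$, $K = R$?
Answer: $-1240$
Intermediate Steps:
$R = \frac{40}{3}$ ($R = \frac{1}{6} \cdot 80 = \frac{40}{3} \approx 13.333$)
$K = \frac{40}{3} \approx 13.333$
$l{\left(t \right)} = \frac{3 t}{7}$ ($l{\left(t \right)} = \frac{\left(-2 + 5\right) t}{7} = \frac{3 t}{7}$)
$d = - \frac{40}{3}$ ($d = \left(-1\right) \frac{40}{3} = - \frac{40}{3} \approx -13.333$)
$B{\left(Z,O \right)} = O$ ($B{\left(Z,O \right)} = O + O 0 = O + 0 = O$)
$d 93 B{\left(l{\left(1 \right)},1 \right)} = \left(- \frac{40}{3}\right) 93 \cdot 1 = \left(-1240\right) 1 = -1240$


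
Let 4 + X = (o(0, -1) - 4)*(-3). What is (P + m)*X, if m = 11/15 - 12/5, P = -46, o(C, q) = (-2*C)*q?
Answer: -1144/3 ≈ -381.33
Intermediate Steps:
o(C, q) = -2*C*q
X = 8 (X = -4 + (-2*0*(-1) - 4)*(-3) = -4 + (0 - 4)*(-3) = -4 - 4*(-3) = -4 + 12 = 8)
m = -5/3 (m = 11*(1/15) - 12*⅕ = 11/15 - 12/5 = -5/3 ≈ -1.6667)
(P + m)*X = (-46 - 5/3)*8 = -143/3*8 = -1144/3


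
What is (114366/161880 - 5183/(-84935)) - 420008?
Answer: -38498640783481/91661852 ≈ -4.2001e+5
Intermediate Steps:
(114366/161880 - 5183/(-84935)) - 420008 = (114366*(1/161880) - 5183*(-1/84935)) - 420008 = (19061/26980 + 5183/84935) - 420008 = 70351335/91661852 - 420008 = -38498640783481/91661852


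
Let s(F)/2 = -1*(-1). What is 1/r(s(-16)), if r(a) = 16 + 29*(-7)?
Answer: -1/187 ≈ -0.0053476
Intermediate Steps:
s(F) = 2 (s(F) = 2*(-1*(-1)) = 2*1 = 2)
r(a) = -187 (r(a) = 16 - 203 = -187)
1/r(s(-16)) = 1/(-187) = -1/187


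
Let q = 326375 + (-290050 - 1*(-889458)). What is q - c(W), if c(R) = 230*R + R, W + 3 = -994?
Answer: 1156090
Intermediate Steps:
W = -997 (W = -3 - 994 = -997)
c(R) = 231*R
q = 925783 (q = 326375 + (-290050 + 889458) = 326375 + 599408 = 925783)
q - c(W) = 925783 - 231*(-997) = 925783 - 1*(-230307) = 925783 + 230307 = 1156090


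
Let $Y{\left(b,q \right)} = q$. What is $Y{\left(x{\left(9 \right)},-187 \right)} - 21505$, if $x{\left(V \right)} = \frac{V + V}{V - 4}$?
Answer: $-21692$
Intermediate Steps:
$x{\left(V \right)} = \frac{2 V}{-4 + V}$
$Y{\left(x{\left(9 \right)},-187 \right)} - 21505 = -187 - 21505 = -21692$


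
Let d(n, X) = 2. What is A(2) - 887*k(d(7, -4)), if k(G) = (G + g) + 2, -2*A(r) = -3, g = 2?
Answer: -10641/2 ≈ -5320.5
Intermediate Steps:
A(r) = 3/2 (A(r) = -½*(-3) = 3/2)
k(G) = 4 + G (k(G) = (G + 2) + 2 = (2 + G) + 2 = 4 + G)
A(2) - 887*k(d(7, -4)) = 3/2 - 887*(4 + 2) = 3/2 - 887*6 = 3/2 - 5322 = -10641/2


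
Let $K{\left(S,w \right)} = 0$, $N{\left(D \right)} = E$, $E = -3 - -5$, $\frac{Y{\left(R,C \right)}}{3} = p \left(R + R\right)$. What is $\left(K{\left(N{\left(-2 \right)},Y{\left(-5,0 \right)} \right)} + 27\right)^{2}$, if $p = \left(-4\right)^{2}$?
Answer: $729$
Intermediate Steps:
$p = 16$
$Y{\left(R,C \right)} = 96 R$ ($Y{\left(R,C \right)} = 3 \cdot 16 \left(R + R\right) = 3 \cdot 16 \cdot 2 R = 3 \cdot 32 R = 96 R$)
$E = 2$ ($E = -3 + 5 = 2$)
$N{\left(D \right)} = 2$
$\left(K{\left(N{\left(-2 \right)},Y{\left(-5,0 \right)} \right)} + 27\right)^{2} = \left(0 + 27\right)^{2} = 27^{2} = 729$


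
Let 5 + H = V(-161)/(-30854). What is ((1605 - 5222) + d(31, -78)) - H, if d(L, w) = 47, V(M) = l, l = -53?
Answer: -109994563/30854 ≈ -3565.0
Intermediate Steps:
V(M) = -53
H = -154217/30854 (H = -5 - 53/(-30854) = -5 - 53*(-1/30854) = -5 + 53/30854 = -154217/30854 ≈ -4.9983)
((1605 - 5222) + d(31, -78)) - H = ((1605 - 5222) + 47) - 1*(-154217/30854) = (-3617 + 47) + 154217/30854 = -3570 + 154217/30854 = -109994563/30854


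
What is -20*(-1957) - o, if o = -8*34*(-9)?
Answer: 36692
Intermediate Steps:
o = 2448 (o = -272*(-9) = 2448)
-20*(-1957) - o = -20*(-1957) - 1*2448 = 39140 - 2448 = 36692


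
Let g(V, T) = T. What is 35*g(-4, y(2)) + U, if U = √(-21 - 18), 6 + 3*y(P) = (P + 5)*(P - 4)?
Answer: -700/3 + I*√39 ≈ -233.33 + 6.245*I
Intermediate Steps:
y(P) = -2 + (-4 + P)*(5 + P)/3 (y(P) = -2 + ((P + 5)*(P - 4))/3 = -2 + ((5 + P)*(-4 + P))/3 = -2 + ((-4 + P)*(5 + P))/3 = -2 + (-4 + P)*(5 + P)/3)
U = I*√39 (U = √(-39) = I*√39 ≈ 6.245*I)
35*g(-4, y(2)) + U = 35*(-26/3 + (⅓)*2 + (⅓)*2²) + I*√39 = 35*(-26/3 + ⅔ + (⅓)*4) + I*√39 = 35*(-26/3 + ⅔ + 4/3) + I*√39 = 35*(-20/3) + I*√39 = -700/3 + I*√39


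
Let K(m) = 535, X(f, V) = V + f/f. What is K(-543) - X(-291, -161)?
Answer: 695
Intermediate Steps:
X(f, V) = 1 + V (X(f, V) = V + 1 = 1 + V)
K(-543) - X(-291, -161) = 535 - (1 - 161) = 535 - 1*(-160) = 535 + 160 = 695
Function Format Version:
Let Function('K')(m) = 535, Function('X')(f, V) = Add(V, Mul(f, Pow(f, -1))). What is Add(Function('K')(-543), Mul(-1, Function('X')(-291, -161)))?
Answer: 695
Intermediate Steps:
Function('X')(f, V) = Add(1, V) (Function('X')(f, V) = Add(V, 1) = Add(1, V))
Add(Function('K')(-543), Mul(-1, Function('X')(-291, -161))) = Add(535, Mul(-1, Add(1, -161))) = Add(535, Mul(-1, -160)) = Add(535, 160) = 695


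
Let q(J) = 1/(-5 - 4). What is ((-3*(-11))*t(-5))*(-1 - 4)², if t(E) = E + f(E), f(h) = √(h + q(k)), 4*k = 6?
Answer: -4125 + 275*I*√46 ≈ -4125.0 + 1865.1*I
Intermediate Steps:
k = 3/2 (k = (¼)*6 = 3/2 ≈ 1.5000)
q(J) = -⅑ (q(J) = 1/(-9) = -⅑)
f(h) = √(-⅑ + h) (f(h) = √(h - ⅑) = √(-⅑ + h))
t(E) = E + √(-1 + 9*E)/3
((-3*(-11))*t(-5))*(-1 - 4)² = ((-3*(-11))*(-5 + √(-1 + 9*(-5))/3))*(-1 - 4)² = (33*(-5 + √(-1 - 45)/3))*(-5)² = (33*(-5 + √(-46)/3))*25 = (33*(-5 + (I*√46)/3))*25 = (33*(-5 + I*√46/3))*25 = (-165 + 11*I*√46)*25 = -4125 + 275*I*√46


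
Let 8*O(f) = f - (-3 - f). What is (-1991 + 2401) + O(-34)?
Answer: 3215/8 ≈ 401.88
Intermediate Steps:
O(f) = 3/8 + f/4 (O(f) = (f - (-3 - f))/8 = (f + (3 + f))/8 = (3 + 2*f)/8 = 3/8 + f/4)
(-1991 + 2401) + O(-34) = (-1991 + 2401) + (3/8 + (¼)*(-34)) = 410 + (3/8 - 17/2) = 410 - 65/8 = 3215/8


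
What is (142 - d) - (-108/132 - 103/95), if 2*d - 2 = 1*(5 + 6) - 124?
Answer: 416751/2090 ≈ 199.40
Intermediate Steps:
d = -111/2 (d = 1 + (1*(5 + 6) - 124)/2 = 1 + (1*11 - 124)/2 = 1 + (11 - 124)/2 = 1 + (½)*(-113) = 1 - 113/2 = -111/2 ≈ -55.500)
(142 - d) - (-108/132 - 103/95) = (142 - 1*(-111/2)) - (-108/132 - 103/95) = (142 + 111/2) - (-108*1/132 - 103*1/95) = 395/2 - (-9/11 - 103/95) = 395/2 - 1*(-1988/1045) = 395/2 + 1988/1045 = 416751/2090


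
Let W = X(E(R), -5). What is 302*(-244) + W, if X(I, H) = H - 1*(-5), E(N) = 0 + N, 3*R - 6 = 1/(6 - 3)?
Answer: -73688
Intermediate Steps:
R = 19/9 (R = 2 + 1/(3*(6 - 3)) = 2 + (1/3)/3 = 2 + (1/3)*(1/3) = 2 + 1/9 = 19/9 ≈ 2.1111)
E(N) = N
X(I, H) = 5 + H (X(I, H) = H + 5 = 5 + H)
W = 0 (W = 5 - 5 = 0)
302*(-244) + W = 302*(-244) + 0 = -73688 + 0 = -73688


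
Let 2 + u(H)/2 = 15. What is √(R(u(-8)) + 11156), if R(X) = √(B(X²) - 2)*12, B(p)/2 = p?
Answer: 2*√(2789 + 45*√6) ≈ 107.69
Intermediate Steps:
u(H) = 26 (u(H) = -4 + 2*15 = -4 + 30 = 26)
B(p) = 2*p
R(X) = 12*√(-2 + 2*X²) (R(X) = √(2*X² - 2)*12 = √(-2 + 2*X²)*12 = 12*√(-2 + 2*X²))
√(R(u(-8)) + 11156) = √(12*√(-2 + 2*26²) + 11156) = √(12*√(-2 + 2*676) + 11156) = √(12*√(-2 + 1352) + 11156) = √(12*√1350 + 11156) = √(12*(15*√6) + 11156) = √(180*√6 + 11156) = √(11156 + 180*√6)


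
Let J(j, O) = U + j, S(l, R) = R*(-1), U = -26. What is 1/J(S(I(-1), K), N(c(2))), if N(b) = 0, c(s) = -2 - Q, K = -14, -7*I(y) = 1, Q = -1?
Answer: -1/12 ≈ -0.083333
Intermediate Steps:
I(y) = -⅐ (I(y) = -⅐*1 = -⅐)
c(s) = -1 (c(s) = -2 - 1*(-1) = -2 + 1 = -1)
S(l, R) = -R
J(j, O) = -26 + j
1/J(S(I(-1), K), N(c(2))) = 1/(-26 - 1*(-14)) = 1/(-26 + 14) = 1/(-12) = -1/12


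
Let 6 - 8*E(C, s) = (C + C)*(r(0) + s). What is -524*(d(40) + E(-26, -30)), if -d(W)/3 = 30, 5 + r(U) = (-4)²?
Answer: 111481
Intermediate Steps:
r(U) = 11 (r(U) = -5 + (-4)² = -5 + 16 = 11)
d(W) = -90 (d(W) = -3*30 = -90)
E(C, s) = ¾ - C*(11 + s)/4 (E(C, s) = ¾ - (C + C)*(11 + s)/8 = ¾ - 2*C*(11 + s)/8 = ¾ - C*(11 + s)/4)
-524*(d(40) + E(-26, -30)) = -524*(-90 + (¾ - 11/4*(-26) - ¼*(-26)*(-30))) = -524*(-90 + (¾ + 143/2 - 195)) = -524*(-90 - 491/4) = -524*(-851)/4 = -1*(-111481) = 111481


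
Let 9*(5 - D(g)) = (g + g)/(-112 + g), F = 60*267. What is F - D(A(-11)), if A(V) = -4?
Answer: 4179917/261 ≈ 16015.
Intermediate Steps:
F = 16020
D(g) = 5 - 2*g/(9*(-112 + g)) (D(g) = 5 - (g + g)/(9*(-112 + g)) = 5 - 2*g/(9*(-112 + g)))
F - D(A(-11)) = 16020 - (-5040 + 43*(-4))/(9*(-112 - 4)) = 16020 - (-5040 - 172)/(9*(-116)) = 16020 - (-1)*(-5212)/(9*116) = 16020 - 1*1303/261 = 16020 - 1303/261 = 4179917/261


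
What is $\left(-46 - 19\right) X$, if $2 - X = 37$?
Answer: $2275$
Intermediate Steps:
$X = -35$ ($X = 2 - 37 = -35$)
$\left(-46 - 19\right) X = \left(-46 - 19\right) \left(-35\right) = \left(-65\right) \left(-35\right) = 2275$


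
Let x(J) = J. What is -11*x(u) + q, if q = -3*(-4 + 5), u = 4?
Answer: -47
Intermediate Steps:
q = -3 (q = -3*1 = -3)
-11*x(u) + q = -11*4 - 3 = -44 - 3 = -47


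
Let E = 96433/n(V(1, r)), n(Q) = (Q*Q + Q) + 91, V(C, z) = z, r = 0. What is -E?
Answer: -96433/91 ≈ -1059.7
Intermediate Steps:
n(Q) = 91 + Q + Q² (n(Q) = (Q² + Q) + 91 = (Q + Q²) + 91 = 91 + Q + Q²)
E = 96433/91 (E = 96433/(91 + 0 + 0²) = 96433/(91 + 0 + 0) = 96433/91 ≈ 1059.7)
-E = -1*96433/91 = -96433/91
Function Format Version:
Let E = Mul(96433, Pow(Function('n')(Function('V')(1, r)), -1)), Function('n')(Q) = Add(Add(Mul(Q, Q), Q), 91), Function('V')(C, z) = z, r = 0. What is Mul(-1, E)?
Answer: Rational(-96433, 91) ≈ -1059.7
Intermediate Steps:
Function('n')(Q) = Add(91, Q, Pow(Q, 2)) (Function('n')(Q) = Add(Add(Pow(Q, 2), Q), 91) = Add(Add(Q, Pow(Q, 2)), 91) = Add(91, Q, Pow(Q, 2)))
E = Rational(96433, 91) (E = Mul(96433, Pow(Add(91, 0, Pow(0, 2)), -1)) = Mul(96433, Pow(Add(91, 0, 0), -1)) = Mul(96433, Pow(91, -1)) = Mul(96433, Rational(1, 91)) = Rational(96433, 91) ≈ 1059.7)
Mul(-1, E) = Mul(-1, Rational(96433, 91)) = Rational(-96433, 91)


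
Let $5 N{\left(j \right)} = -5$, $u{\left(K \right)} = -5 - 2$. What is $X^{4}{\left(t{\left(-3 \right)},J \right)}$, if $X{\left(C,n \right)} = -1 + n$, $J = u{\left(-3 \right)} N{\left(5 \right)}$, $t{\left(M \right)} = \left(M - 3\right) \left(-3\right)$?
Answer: $1296$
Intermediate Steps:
$u{\left(K \right)} = -7$
$N{\left(j \right)} = -1$ ($N{\left(j \right)} = \frac{1}{5} \left(-5\right) = -1$)
$t{\left(M \right)} = 9 - 3 M$ ($t{\left(M \right)} = \left(-3 + M\right) \left(-3\right) = 9 - 3 M$)
$J = 7$ ($J = \left(-7\right) \left(-1\right) = 7$)
$X^{4}{\left(t{\left(-3 \right)},J \right)} = \left(-1 + 7\right)^{4} = 6^{4} = 1296$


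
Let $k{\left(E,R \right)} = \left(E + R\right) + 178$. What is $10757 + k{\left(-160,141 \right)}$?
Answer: $10916$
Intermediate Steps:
$k{\left(E,R \right)} = 178 + E + R$
$10757 + k{\left(-160,141 \right)} = 10757 + \left(178 - 160 + 141\right) = 10757 + 159 = 10916$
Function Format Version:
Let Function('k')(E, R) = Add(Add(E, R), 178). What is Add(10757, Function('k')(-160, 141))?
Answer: 10916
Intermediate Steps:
Function('k')(E, R) = Add(178, E, R)
Add(10757, Function('k')(-160, 141)) = Add(10757, Add(178, -160, 141)) = Add(10757, 159) = 10916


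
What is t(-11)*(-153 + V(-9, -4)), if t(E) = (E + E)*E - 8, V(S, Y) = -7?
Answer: -37440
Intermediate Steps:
t(E) = -8 + 2*E² (t(E) = (2*E)*E - 8 = 2*E² - 8 = -8 + 2*E²)
t(-11)*(-153 + V(-9, -4)) = (-8 + 2*(-11)²)*(-153 - 7) = (-8 + 2*121)*(-160) = (-8 + 242)*(-160) = 234*(-160) = -37440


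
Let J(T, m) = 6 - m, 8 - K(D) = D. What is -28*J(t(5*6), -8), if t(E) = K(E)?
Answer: -392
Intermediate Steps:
K(D) = 8 - D
t(E) = 8 - E
-28*J(t(5*6), -8) = -28*(6 - 1*(-8)) = -28*(6 + 8) = -28*14 = -392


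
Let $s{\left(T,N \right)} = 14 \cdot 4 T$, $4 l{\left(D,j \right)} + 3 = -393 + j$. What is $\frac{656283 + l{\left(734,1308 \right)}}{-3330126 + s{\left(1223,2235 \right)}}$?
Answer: $- \frac{656511}{3261638} \approx -0.20128$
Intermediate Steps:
$l{\left(D,j \right)} = -99 + \frac{j}{4}$ ($l{\left(D,j \right)} = - \frac{3}{4} + \frac{-393 + j}{4} = - \frac{3}{4} + \left(- \frac{393}{4} + \frac{j}{4}\right) = -99 + \frac{j}{4}$)
$s{\left(T,N \right)} = 56 T$
$\frac{656283 + l{\left(734,1308 \right)}}{-3330126 + s{\left(1223,2235 \right)}} = \frac{656283 + \left(-99 + \frac{1}{4} \cdot 1308\right)}{-3330126 + 56 \cdot 1223} = \frac{656283 + \left(-99 + 327\right)}{-3330126 + 68488} = \frac{656283 + 228}{-3261638} = 656511 \left(- \frac{1}{3261638}\right) = - \frac{656511}{3261638}$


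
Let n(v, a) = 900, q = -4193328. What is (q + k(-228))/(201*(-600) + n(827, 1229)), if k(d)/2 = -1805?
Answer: 2098469/59850 ≈ 35.062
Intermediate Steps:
k(d) = -3610 (k(d) = 2*(-1805) = -3610)
(q + k(-228))/(201*(-600) + n(827, 1229)) = (-4193328 - 3610)/(201*(-600) + 900) = -4196938/(-120600 + 900) = -4196938/(-119700) = -4196938*(-1/119700) = 2098469/59850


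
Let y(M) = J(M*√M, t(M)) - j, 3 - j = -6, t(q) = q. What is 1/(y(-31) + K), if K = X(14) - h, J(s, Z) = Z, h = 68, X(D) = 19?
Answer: -1/89 ≈ -0.011236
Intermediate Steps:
j = 9 (j = 3 - 1*(-6) = 3 + 6 = 9)
y(M) = -9 + M (y(M) = M - 1*9 = M - 9 = -9 + M)
K = -49 (K = 19 - 1*68 = 19 - 68 = -49)
1/(y(-31) + K) = 1/((-9 - 31) - 49) = 1/(-40 - 49) = 1/(-89) = -1/89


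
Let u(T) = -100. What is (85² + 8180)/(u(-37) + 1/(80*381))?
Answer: -469544400/3047999 ≈ -154.05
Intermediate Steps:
(85² + 8180)/(u(-37) + 1/(80*381)) = (85² + 8180)/(-100 + 1/(80*381)) = (7225 + 8180)/(-100 + 1/30480) = 15405/(-100 + 1/30480) = 15405/(-3047999/30480) = 15405*(-30480/3047999) = -469544400/3047999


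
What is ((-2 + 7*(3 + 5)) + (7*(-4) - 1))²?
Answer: 625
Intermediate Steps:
((-2 + 7*(3 + 5)) + (7*(-4) - 1))² = ((-2 + 7*8) + (-28 - 1))² = ((-2 + 56) - 29)² = (54 - 29)² = 25² = 625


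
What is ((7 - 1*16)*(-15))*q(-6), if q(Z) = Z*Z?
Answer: 4860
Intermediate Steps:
q(Z) = Z²
((7 - 1*16)*(-15))*q(-6) = ((7 - 1*16)*(-15))*(-6)² = ((7 - 16)*(-15))*36 = -9*(-15)*36 = 135*36 = 4860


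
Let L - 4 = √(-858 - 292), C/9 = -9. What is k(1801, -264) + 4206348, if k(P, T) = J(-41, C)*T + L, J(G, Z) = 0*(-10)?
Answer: 4206352 + 5*I*√46 ≈ 4.2064e+6 + 33.912*I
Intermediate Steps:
C = -81 (C = 9*(-9) = -81)
J(G, Z) = 0
L = 4 + 5*I*√46 (L = 4 + √(-858 - 292) = 4 + √(-1150) = 4 + 5*I*√46 ≈ 4.0 + 33.912*I)
k(P, T) = 4 + 5*I*√46 (k(P, T) = 0*T + (4 + 5*I*√46) = 0 + (4 + 5*I*√46) = 4 + 5*I*√46)
k(1801, -264) + 4206348 = (4 + 5*I*√46) + 4206348 = 4206352 + 5*I*√46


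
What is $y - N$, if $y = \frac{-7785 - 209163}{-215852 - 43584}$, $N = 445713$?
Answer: $- \frac{28908445230}{64859} \approx -4.4571 \cdot 10^{5}$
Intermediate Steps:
$y = \frac{54237}{64859}$ ($y = - \frac{216948}{-259436} = \left(-216948\right) \left(- \frac{1}{259436}\right) = \frac{54237}{64859} \approx 0.83623$)
$y - N = \frac{54237}{64859} - 445713 = - \frac{28908445230}{64859}$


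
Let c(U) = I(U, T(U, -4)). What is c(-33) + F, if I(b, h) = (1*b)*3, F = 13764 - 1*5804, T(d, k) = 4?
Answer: 7861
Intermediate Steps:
F = 7960 (F = 13764 - 5804 = 7960)
I(b, h) = 3*b (I(b, h) = b*3 = 3*b)
c(U) = 3*U
c(-33) + F = 3*(-33) + 7960 = -99 + 7960 = 7861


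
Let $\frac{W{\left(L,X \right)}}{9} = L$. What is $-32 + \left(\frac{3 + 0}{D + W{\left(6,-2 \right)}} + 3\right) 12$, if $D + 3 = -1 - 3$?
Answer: $\frac{224}{47} \approx 4.766$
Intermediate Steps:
$W{\left(L,X \right)} = 9 L$
$D = -7$ ($D = -3 - 4 = -7$)
$-32 + \left(\frac{3 + 0}{D + W{\left(6,-2 \right)}} + 3\right) 12 = -32 + \left(\frac{3 + 0}{-7 + 9 \cdot 6} + 3\right) 12 = -32 + \left(\frac{3}{-7 + 54} + 3\right) 12 = -32 + \left(\frac{3}{47} + 3\right) 12 = -32 + \frac{144}{47} \cdot 12 = -32 + \frac{1728}{47} = \frac{224}{47}$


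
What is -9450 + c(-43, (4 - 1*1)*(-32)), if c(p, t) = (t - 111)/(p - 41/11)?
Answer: -4855023/514 ≈ -9445.6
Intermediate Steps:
c(p, t) = (-111 + t)/(-41/11 + p) (c(p, t) = (-111 + t)/(p - 41/11) = (-111 + t)/(-41/11 + p))
-9450 + c(-43, (4 - 1*1)*(-32)) = -9450 + 11*(-111 + (4 - 1*1)*(-32))/(-41 + 11*(-43)) = -9450 + 11*(-111 + (4 - 1)*(-32))/(-41 - 473) = -9450 + 11*(-111 + 3*(-32))/(-514) = -9450 + 11*(-1/514)*(-111 - 96) = -9450 + 11*(-1/514)*(-207) = -9450 + 2277/514 = -4855023/514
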